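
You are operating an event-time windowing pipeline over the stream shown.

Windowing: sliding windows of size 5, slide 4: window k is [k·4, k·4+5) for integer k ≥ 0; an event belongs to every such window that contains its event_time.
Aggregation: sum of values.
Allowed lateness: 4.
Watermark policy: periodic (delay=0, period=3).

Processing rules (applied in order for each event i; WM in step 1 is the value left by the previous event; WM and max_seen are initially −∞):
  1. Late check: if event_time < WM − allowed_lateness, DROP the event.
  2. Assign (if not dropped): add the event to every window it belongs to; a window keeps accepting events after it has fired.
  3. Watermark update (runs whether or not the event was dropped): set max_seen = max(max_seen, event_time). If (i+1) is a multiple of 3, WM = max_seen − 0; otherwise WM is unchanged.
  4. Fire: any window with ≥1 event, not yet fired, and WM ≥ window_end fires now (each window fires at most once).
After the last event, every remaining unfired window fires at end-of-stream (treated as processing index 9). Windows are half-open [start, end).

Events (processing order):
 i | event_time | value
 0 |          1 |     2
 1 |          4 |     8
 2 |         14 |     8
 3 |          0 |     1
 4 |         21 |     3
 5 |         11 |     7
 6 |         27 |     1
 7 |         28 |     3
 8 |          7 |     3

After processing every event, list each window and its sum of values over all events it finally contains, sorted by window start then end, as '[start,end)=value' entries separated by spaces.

i=0 t=1 v=2: → [0,5); WM=−∞
i=1 t=4 v=8: → [4,9),[0,5); WM=−∞
i=2 t=14 v=8: → [12,17); WM=14; [0,5) fires=10 [4,9) fires=8
i=3 t=0 v=1: DROP (t<14-4); WM=14
i=4 t=21 v=3: → [20,25); WM=14
i=5 t=11 v=7: → [8,13); WM=21; [8,13) fires=7 [12,17) fires=8
i=6 t=27 v=1: → [24,29); WM=21
i=7 t=28 v=3: → [28,33),[24,29); WM=21
i=8 t=7 v=3: DROP (t<21-4); WM=28; [20,25) fires=3

[0,5)=10 [4,9)=8 [8,13)=7 [12,17)=8 [20,25)=3 [24,29)=4 [28,33)=3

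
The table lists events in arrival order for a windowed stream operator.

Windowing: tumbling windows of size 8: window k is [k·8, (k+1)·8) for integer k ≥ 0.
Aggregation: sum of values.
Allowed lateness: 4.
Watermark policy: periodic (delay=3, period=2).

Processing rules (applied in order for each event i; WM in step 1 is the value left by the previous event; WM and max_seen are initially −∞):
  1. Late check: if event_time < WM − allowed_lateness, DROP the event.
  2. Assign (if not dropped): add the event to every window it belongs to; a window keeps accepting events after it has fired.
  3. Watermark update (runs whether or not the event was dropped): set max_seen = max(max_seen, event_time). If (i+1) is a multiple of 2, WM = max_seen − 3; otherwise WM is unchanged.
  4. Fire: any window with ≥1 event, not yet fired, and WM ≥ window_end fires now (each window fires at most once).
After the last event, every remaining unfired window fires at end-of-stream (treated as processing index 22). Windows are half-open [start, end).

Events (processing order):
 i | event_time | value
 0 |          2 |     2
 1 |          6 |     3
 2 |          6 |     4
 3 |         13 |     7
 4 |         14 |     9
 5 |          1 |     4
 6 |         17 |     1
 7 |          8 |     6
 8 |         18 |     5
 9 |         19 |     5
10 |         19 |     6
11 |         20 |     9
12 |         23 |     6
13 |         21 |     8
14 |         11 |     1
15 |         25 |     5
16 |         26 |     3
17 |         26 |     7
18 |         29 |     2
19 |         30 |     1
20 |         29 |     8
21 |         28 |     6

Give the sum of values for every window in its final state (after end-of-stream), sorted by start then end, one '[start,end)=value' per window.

i=0 t=2 v=2: → [0,8); WM=−∞
i=1 t=6 v=3: → [0,8); WM=3
i=2 t=6 v=4: → [0,8); WM=3
i=3 t=13 v=7: → [8,16); WM=10; [0,8) fires=9
i=4 t=14 v=9: → [8,16); WM=10
i=5 t=1 v=4: DROP (t<10-4); WM=11
i=6 t=17 v=1: → [16,24); WM=11
i=7 t=8 v=6: → [8,16); WM=14
i=8 t=18 v=5: → [16,24); WM=14
i=9 t=19 v=5: → [16,24); WM=16; [8,16) fires=22
i=10 t=19 v=6: → [16,24); WM=16
i=11 t=20 v=9: → [16,24); WM=17
i=12 t=23 v=6: → [16,24); WM=17
i=13 t=21 v=8: → [16,24); WM=20
i=14 t=11 v=1: DROP (t<20-4); WM=20
i=15 t=25 v=5: → [24,32); WM=22
i=16 t=26 v=3: → [24,32); WM=22
i=17 t=26 v=7: → [24,32); WM=23
i=18 t=29 v=2: → [24,32); WM=23
i=19 t=30 v=1: → [24,32); WM=27; [16,24) fires=40
i=20 t=29 v=8: → [24,32); WM=27
i=21 t=28 v=6: → [24,32); WM=27

[0,8)=9 [8,16)=22 [16,24)=40 [24,32)=32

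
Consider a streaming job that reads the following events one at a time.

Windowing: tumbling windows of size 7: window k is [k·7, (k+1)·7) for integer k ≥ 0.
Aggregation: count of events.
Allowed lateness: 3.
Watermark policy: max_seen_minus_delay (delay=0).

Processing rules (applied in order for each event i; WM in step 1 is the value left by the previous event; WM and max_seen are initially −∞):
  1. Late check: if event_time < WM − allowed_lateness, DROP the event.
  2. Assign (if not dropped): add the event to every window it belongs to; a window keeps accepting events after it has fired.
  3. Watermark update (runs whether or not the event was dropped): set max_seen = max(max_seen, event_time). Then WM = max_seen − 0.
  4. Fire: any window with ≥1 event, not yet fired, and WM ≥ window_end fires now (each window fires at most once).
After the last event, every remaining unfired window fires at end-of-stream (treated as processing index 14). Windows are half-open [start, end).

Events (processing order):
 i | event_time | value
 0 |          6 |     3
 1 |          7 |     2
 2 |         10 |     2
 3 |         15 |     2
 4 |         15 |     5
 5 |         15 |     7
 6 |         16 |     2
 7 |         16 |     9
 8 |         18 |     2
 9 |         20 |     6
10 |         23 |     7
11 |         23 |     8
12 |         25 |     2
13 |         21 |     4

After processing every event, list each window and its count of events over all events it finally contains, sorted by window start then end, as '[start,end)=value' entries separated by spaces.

i=0 t=6 v=3: → [0,7); WM=6
i=1 t=7 v=2: → [7,14); WM=7; [0,7) fires=1
i=2 t=10 v=2: → [7,14); WM=10
i=3 t=15 v=2: → [14,21); WM=15; [7,14) fires=2
i=4 t=15 v=5: → [14,21); WM=15
i=5 t=15 v=7: → [14,21); WM=15
i=6 t=16 v=2: → [14,21); WM=16
i=7 t=16 v=9: → [14,21); WM=16
i=8 t=18 v=2: → [14,21); WM=18
i=9 t=20 v=6: → [14,21); WM=20
i=10 t=23 v=7: → [21,28); WM=23; [14,21) fires=7
i=11 t=23 v=8: → [21,28); WM=23
i=12 t=25 v=2: → [21,28); WM=25
i=13 t=21 v=4: DROP (t<25-3); WM=25

[0,7)=1 [7,14)=2 [14,21)=7 [21,28)=3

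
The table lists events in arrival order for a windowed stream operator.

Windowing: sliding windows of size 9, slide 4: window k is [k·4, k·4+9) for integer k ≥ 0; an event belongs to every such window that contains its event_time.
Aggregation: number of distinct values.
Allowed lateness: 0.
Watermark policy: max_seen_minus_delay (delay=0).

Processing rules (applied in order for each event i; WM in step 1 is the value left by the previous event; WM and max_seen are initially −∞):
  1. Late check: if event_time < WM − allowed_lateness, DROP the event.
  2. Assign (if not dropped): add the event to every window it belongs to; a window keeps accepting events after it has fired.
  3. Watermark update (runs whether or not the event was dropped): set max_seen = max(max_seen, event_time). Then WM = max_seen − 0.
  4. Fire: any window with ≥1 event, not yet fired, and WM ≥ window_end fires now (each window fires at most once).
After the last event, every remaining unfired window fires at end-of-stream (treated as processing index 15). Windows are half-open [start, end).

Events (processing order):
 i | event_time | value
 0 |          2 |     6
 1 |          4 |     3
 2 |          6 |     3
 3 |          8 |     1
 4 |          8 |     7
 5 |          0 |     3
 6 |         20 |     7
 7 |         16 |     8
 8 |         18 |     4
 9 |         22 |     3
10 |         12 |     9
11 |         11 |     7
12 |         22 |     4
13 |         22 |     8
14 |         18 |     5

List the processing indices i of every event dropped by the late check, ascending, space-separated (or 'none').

5 7 8 10 11 14

i=0 t=2 v=6: → [0,9); WM=2
i=1 t=4 v=3: → [4,13),[0,9); WM=4
i=2 t=6 v=3: → [4,13),[0,9); WM=6
i=3 t=8 v=1: → [8,17),[4,13),[0,9); WM=8
i=4 t=8 v=7: → [8,17),[4,13),[0,9); WM=8
i=5 t=0 v=3: DROP (t<8-0); WM=8
i=6 t=20 v=7: → [20,29),[16,25),[12,21); WM=20; [0,9) fires=4 [4,13) fires=3 [8,17) fires=2
i=7 t=16 v=8: DROP (t<20-0); WM=20
i=8 t=18 v=4: DROP (t<20-0); WM=20
i=9 t=22 v=3: → [20,29),[16,25); WM=22; [12,21) fires=1
i=10 t=12 v=9: DROP (t<22-0); WM=22
i=11 t=11 v=7: DROP (t<22-0); WM=22
i=12 t=22 v=4: → [20,29),[16,25); WM=22
i=13 t=22 v=8: → [20,29),[16,25); WM=22
i=14 t=18 v=5: DROP (t<22-0); WM=22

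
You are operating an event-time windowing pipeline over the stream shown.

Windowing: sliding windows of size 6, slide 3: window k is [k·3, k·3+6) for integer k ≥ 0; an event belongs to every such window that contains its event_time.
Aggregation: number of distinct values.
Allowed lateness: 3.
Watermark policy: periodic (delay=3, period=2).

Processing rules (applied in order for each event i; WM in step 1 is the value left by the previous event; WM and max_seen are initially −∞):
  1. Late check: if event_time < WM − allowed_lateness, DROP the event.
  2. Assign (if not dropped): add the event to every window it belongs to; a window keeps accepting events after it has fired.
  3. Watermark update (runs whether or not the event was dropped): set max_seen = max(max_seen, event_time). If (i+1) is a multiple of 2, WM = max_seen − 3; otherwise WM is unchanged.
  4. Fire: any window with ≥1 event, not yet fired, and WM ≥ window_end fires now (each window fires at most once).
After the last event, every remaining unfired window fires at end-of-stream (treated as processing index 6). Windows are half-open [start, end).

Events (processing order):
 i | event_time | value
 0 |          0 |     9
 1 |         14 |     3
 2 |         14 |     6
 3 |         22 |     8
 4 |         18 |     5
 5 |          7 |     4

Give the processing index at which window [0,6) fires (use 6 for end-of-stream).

i=0 t=0 v=9: → [0,6); WM=−∞
i=1 t=14 v=3: → [12,18),[9,15); WM=11; [0,6) fires=1
i=2 t=14 v=6: → [12,18),[9,15); WM=11
i=3 t=22 v=8: → [21,27),[18,24); WM=19; [9,15) fires=2 [12,18) fires=2
i=4 t=18 v=5: → [18,24),[15,21); WM=19
i=5 t=7 v=4: DROP (t<19-3); WM=19

1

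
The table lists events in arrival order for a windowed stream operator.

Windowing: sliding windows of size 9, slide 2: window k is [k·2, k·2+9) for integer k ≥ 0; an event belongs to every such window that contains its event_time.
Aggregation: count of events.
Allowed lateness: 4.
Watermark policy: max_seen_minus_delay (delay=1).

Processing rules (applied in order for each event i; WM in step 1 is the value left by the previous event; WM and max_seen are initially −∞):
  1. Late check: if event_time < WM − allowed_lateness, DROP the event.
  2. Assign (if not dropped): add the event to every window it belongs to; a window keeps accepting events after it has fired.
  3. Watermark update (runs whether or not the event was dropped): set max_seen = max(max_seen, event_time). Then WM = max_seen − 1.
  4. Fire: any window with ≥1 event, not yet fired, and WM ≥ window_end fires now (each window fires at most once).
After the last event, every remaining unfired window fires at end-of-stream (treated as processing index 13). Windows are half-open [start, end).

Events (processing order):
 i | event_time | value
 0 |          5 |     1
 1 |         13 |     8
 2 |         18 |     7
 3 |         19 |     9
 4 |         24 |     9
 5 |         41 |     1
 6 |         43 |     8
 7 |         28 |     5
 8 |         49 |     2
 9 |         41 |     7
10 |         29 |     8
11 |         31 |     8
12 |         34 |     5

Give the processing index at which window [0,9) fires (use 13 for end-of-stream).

1

i=0 t=5 v=1: → [4,13),[2,11),[0,9); WM=4
i=1 t=13 v=8: → [12,21),[10,19),[8,17),[6,15); WM=12; [0,9) fires=1 [2,11) fires=1
i=2 t=18 v=7: → [18,27),[16,25),[14,23),[12,21),[10,19); WM=17; [4,13) fires=1 [6,15) fires=1 [8,17) fires=1
i=3 t=19 v=9: → [18,27),[16,25),[14,23),[12,21); WM=18
i=4 t=24 v=9: → [24,33),[22,31),[20,29),[18,27),[16,25); WM=23; [10,19) fires=2 [12,21) fires=3 [14,23) fires=2
i=5 t=41 v=1: → [40,49),[38,47),[36,45),[34,43); WM=40; [16,25) fires=3 [18,27) fires=3 [20,29) fires=1 [22,31) fires=1 [24,33) fires=1
i=6 t=43 v=8: → [42,51),[40,49),[38,47),[36,45); WM=42
i=7 t=28 v=5: DROP (t<42-4); WM=42
i=8 t=49 v=2: → [48,57),[46,55),[44,53),[42,51); WM=48; [34,43) fires=1 [36,45) fires=2 [38,47) fires=2
i=9 t=41 v=7: DROP (t<48-4); WM=48
i=10 t=29 v=8: DROP (t<48-4); WM=48
i=11 t=31 v=8: DROP (t<48-4); WM=48
i=12 t=34 v=5: DROP (t<48-4); WM=48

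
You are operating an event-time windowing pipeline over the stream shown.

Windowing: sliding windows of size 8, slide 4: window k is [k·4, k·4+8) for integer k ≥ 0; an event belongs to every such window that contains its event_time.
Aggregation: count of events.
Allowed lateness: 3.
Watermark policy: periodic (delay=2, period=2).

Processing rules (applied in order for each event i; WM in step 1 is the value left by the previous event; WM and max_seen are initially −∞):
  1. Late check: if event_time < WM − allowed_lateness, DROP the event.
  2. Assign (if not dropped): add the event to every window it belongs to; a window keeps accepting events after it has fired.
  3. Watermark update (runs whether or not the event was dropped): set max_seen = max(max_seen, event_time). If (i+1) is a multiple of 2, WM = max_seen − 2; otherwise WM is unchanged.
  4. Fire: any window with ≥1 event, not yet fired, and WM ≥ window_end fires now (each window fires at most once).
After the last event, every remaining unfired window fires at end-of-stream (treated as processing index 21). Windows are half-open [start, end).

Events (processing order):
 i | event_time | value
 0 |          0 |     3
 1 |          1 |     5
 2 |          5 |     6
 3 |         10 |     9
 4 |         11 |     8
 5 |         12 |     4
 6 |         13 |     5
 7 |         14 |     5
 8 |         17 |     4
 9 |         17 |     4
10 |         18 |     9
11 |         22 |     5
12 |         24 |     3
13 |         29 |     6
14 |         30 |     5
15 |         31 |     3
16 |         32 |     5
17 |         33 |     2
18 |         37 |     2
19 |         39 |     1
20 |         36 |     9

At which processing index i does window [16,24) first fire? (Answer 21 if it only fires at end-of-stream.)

i=0 t=0 v=3: → [0,8); WM=−∞
i=1 t=1 v=5: → [0,8); WM=-1
i=2 t=5 v=6: → [4,12),[0,8); WM=-1
i=3 t=10 v=9: → [8,16),[4,12); WM=8; [0,8) fires=3
i=4 t=11 v=8: → [8,16),[4,12); WM=8
i=5 t=12 v=4: → [12,20),[8,16); WM=10
i=6 t=13 v=5: → [12,20),[8,16); WM=10
i=7 t=14 v=5: → [12,20),[8,16); WM=12; [4,12) fires=3
i=8 t=17 v=4: → [16,24),[12,20); WM=12
i=9 t=17 v=4: → [16,24),[12,20); WM=15
i=10 t=18 v=9: → [16,24),[12,20); WM=15
i=11 t=22 v=5: → [20,28),[16,24); WM=20; [8,16) fires=5 [12,20) fires=6
i=12 t=24 v=3: → [24,32),[20,28); WM=20
i=13 t=29 v=6: → [28,36),[24,32); WM=27; [16,24) fires=4
i=14 t=30 v=5: → [28,36),[24,32); WM=27
i=15 t=31 v=3: → [28,36),[24,32); WM=29; [20,28) fires=2
i=16 t=32 v=5: → [32,40),[28,36); WM=29
i=17 t=33 v=2: → [32,40),[28,36); WM=31
i=18 t=37 v=2: → [36,44),[32,40); WM=31
i=19 t=39 v=1: → [36,44),[32,40); WM=37; [24,32) fires=4 [28,36) fires=5
i=20 t=36 v=9: → [36,44),[32,40); WM=37

13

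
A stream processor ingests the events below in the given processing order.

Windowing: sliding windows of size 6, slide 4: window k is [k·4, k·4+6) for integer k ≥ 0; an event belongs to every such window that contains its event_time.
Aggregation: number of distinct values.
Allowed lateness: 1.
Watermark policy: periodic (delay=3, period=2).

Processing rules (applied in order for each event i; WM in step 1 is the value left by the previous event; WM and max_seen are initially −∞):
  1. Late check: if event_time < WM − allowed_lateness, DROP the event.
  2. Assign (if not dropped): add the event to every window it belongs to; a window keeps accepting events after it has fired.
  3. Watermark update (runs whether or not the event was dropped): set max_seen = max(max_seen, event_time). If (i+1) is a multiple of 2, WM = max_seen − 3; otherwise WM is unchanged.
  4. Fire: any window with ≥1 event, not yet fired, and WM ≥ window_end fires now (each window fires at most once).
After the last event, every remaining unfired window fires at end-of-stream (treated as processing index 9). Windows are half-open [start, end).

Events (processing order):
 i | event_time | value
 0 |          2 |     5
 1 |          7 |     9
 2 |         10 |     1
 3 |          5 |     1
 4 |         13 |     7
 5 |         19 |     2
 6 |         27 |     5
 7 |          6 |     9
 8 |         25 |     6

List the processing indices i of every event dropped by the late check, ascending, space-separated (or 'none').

7

i=0 t=2 v=5: → [0,6); WM=−∞
i=1 t=7 v=9: → [4,10); WM=4
i=2 t=10 v=1: → [8,14); WM=4
i=3 t=5 v=1: → [4,10),[0,6); WM=7; [0,6) fires=2
i=4 t=13 v=7: → [12,18),[8,14); WM=7
i=5 t=19 v=2: → [16,22); WM=16; [4,10) fires=2 [8,14) fires=2
i=6 t=27 v=5: → [24,30); WM=16
i=7 t=6 v=9: DROP (t<16-1); WM=24; [12,18) fires=1 [16,22) fires=1
i=8 t=25 v=6: → [24,30),[20,26); WM=24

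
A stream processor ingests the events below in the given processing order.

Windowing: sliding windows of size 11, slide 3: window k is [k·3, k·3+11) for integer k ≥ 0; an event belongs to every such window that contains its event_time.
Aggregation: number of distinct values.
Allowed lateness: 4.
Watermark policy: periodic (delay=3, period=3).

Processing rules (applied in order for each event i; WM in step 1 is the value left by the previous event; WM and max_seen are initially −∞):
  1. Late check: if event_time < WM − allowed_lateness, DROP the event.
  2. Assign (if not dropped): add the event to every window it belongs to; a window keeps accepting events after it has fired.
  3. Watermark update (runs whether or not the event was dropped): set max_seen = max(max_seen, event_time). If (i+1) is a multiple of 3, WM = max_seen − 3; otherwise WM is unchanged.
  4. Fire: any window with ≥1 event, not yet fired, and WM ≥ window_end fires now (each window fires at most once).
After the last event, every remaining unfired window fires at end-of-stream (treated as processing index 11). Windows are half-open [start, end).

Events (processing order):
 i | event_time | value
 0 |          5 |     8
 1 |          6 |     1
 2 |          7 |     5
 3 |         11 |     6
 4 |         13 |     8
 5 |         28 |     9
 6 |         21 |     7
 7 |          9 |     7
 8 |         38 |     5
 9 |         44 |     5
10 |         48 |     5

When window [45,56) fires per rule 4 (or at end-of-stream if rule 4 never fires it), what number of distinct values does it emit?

i=0 t=5 v=8: → [3,14),[0,11); WM=−∞
i=1 t=6 v=1: → [6,17),[3,14),[0,11); WM=−∞
i=2 t=7 v=5: → [6,17),[3,14),[0,11); WM=4
i=3 t=11 v=6: → [9,20),[6,17),[3,14); WM=4
i=4 t=13 v=8: → [12,23),[9,20),[6,17),[3,14); WM=4
i=5 t=28 v=9: → [27,38),[24,35),[21,32),[18,29); WM=25; [0,11) fires=3 [3,14) fires=4 [6,17) fires=4 [9,20) fires=2 [12,23) fires=1
i=6 t=21 v=7: → [21,32),[18,29),[15,26),[12,23); WM=25
i=7 t=9 v=7: DROP (t<25-4); WM=25
i=8 t=38 v=5: → [36,47),[33,44),[30,41); WM=35; [15,26) fires=1 [18,29) fires=2 [21,32) fires=2 [24,35) fires=1
i=9 t=44 v=5: → [42,53),[39,50),[36,47); WM=35
i=10 t=48 v=5: → [48,59),[45,56),[42,53),[39,50); WM=35

1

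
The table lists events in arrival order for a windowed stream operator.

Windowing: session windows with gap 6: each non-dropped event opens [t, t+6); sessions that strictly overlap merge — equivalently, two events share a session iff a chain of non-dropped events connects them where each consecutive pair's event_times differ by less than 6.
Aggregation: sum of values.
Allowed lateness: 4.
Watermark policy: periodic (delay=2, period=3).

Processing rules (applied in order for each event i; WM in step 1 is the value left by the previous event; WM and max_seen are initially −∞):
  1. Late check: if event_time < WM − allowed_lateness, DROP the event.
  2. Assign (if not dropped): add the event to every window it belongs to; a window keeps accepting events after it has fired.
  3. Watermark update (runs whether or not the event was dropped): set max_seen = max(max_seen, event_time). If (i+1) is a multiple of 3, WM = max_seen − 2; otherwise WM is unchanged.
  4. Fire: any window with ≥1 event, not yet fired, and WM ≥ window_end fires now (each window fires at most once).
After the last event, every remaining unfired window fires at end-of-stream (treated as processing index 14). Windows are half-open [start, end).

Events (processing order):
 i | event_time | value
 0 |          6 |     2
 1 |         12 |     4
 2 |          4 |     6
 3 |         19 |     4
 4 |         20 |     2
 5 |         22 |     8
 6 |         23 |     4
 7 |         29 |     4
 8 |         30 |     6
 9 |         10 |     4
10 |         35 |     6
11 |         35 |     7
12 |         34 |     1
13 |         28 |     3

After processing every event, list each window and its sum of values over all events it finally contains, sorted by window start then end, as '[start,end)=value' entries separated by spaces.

i=0 t=6 v=2: → [6,12); WM=−∞
i=1 t=12 v=4: → [12,18); WM=−∞
i=2 t=4 v=6: → [4,12); WM=10
i=3 t=19 v=4: → [19,25); WM=10
i=4 t=20 v=2: → [19,26); WM=10
i=5 t=22 v=8: → [19,28); WM=20
i=6 t=23 v=4: → [19,29); WM=20
i=7 t=29 v=4: → [29,35); WM=20
i=8 t=30 v=6: → [29,36); WM=28
i=9 t=10 v=4: DROP (t<28-4); WM=28
i=10 t=35 v=6: → [29,41); WM=28
i=11 t=35 v=7: → [29,41); WM=33
i=12 t=34 v=1: → [29,41); WM=33
i=13 t=28 v=3: DROP (t<33-4); WM=33

[4,12)=8 [12,18)=4 [19,29)=18 [29,41)=24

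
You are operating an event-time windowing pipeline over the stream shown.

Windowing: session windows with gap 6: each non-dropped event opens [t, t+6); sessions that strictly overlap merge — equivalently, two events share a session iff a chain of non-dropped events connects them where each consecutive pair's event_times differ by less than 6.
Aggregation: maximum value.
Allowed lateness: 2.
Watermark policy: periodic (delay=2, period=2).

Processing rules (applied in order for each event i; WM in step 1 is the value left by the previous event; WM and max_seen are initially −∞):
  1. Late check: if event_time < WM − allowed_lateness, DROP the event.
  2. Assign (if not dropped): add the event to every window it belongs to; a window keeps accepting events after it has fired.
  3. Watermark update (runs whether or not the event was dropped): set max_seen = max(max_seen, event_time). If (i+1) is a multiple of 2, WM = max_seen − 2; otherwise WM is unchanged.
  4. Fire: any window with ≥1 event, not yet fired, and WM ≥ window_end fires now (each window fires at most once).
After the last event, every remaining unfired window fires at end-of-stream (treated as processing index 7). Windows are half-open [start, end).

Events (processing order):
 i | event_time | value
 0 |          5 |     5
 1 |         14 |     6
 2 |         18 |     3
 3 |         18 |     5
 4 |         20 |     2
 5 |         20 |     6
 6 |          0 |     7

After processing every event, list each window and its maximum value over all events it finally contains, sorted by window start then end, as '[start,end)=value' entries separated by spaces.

i=0 t=5 v=5: → [5,11); WM=−∞
i=1 t=14 v=6: → [14,20); WM=12
i=2 t=18 v=3: → [14,24); WM=12
i=3 t=18 v=5: → [14,24); WM=16
i=4 t=20 v=2: → [14,26); WM=16
i=5 t=20 v=6: → [14,26); WM=18
i=6 t=0 v=7: DROP (t<18-2); WM=18

[5,11)=5 [14,26)=6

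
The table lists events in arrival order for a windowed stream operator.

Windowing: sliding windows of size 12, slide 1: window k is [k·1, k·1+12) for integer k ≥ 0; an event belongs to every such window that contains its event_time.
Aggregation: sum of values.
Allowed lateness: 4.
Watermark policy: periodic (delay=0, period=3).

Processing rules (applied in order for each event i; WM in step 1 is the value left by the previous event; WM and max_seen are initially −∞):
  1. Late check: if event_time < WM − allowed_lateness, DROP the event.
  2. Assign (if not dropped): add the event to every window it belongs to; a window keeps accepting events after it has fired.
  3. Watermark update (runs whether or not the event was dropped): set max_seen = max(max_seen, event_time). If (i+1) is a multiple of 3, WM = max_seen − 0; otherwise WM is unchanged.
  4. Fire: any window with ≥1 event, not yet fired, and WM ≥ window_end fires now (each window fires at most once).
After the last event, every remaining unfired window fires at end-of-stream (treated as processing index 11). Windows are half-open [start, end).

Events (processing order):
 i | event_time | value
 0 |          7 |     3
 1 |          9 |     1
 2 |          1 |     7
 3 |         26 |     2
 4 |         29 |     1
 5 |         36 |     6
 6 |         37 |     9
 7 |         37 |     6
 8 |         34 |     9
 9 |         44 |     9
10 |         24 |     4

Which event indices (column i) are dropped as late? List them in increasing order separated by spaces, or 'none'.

10

i=0 t=7 v=3: → [7,19),[6,18),[5,17),[4,16),[3,15),[2,14),[1,13),[0,12); WM=−∞
i=1 t=9 v=1: → [9,21),[8,20),[7,19),[6,18),[5,17),[4,16),[3,15),[2,14),[1,13),[0,12); WM=−∞
i=2 t=1 v=7: → [1,13),[0,12); WM=9
i=3 t=26 v=2: → [26,38),[25,37),[24,36),[23,35),[22,34),[21,33),[20,32),[19,31),[18,30),[17,29),[16,28),[15,27); WM=9
i=4 t=29 v=1: → [29,41),[28,40),[27,39),[26,38),[25,37),[24,36),[23,35),[22,34),[21,33),[20,32),[19,31),[18,30); WM=9
i=5 t=36 v=6: → [36,48),[35,47),[34,46),[33,45),[32,44),[31,43),[30,42),[29,41),[28,40),[27,39),[26,38),[25,37); WM=36; [0,12) fires=11 [1,13) fires=11 [2,14) fires=4 [3,15) fires=4 [4,16) fires=4 [5,17) fires=4 [6,18) fires=4 [7,19) fires=4 [8,20) fires=1 [9,21) fires=1 [15,27) fires=2 [16,28) fires=2 [17,29) fires=2 [18,30) fires=3 [19,31) fires=3 [20,32) fires=3 [21,33) fires=3 [22,34) fires=3 [23,35) fires=3 [24,36) fires=3
i=6 t=37 v=9: → [37,49),[36,48),[35,47),[34,46),[33,45),[32,44),[31,43),[30,42),[29,41),[28,40),[27,39),[26,38); WM=36
i=7 t=37 v=6: → [37,49),[36,48),[35,47),[34,46),[33,45),[32,44),[31,43),[30,42),[29,41),[28,40),[27,39),[26,38); WM=36
i=8 t=34 v=9: → [34,46),[33,45),[32,44),[31,43),[30,42),[29,41),[28,40),[27,39),[26,38),[25,37),[24,36),[23,35); WM=37; [25,37) fires=18
i=9 t=44 v=9: → [44,56),[43,55),[42,54),[41,53),[40,52),[39,51),[38,50),[37,49),[36,48),[35,47),[34,46),[33,45); WM=37
i=10 t=24 v=4: DROP (t<37-4); WM=37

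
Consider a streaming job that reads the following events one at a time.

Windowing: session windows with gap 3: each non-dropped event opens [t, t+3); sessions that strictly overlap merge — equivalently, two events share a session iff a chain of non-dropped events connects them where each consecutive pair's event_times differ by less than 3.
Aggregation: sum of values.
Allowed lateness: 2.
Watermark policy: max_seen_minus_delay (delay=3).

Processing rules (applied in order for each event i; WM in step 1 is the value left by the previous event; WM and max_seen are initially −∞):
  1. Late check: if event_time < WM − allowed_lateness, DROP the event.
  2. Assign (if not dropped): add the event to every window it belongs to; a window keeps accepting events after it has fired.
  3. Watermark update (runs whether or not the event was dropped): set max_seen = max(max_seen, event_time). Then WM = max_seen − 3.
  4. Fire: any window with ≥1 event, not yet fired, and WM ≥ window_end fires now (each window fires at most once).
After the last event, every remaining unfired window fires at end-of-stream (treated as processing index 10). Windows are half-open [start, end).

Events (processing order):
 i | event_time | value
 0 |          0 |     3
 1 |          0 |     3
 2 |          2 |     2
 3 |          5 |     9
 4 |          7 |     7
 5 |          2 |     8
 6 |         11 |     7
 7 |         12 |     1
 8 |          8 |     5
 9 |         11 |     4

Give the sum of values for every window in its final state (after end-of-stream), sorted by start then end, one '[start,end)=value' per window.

[0,5)=16 [5,11)=21 [11,15)=12

i=0 t=0 v=3: → [0,3); WM=-3
i=1 t=0 v=3: → [0,3); WM=-3
i=2 t=2 v=2: → [0,5); WM=-1
i=3 t=5 v=9: → [5,8); WM=2
i=4 t=7 v=7: → [5,10); WM=4
i=5 t=2 v=8: → [0,5); WM=4
i=6 t=11 v=7: → [11,14); WM=8
i=7 t=12 v=1: → [11,15); WM=9
i=8 t=8 v=5: → [5,11); WM=9
i=9 t=11 v=4: → [11,15); WM=9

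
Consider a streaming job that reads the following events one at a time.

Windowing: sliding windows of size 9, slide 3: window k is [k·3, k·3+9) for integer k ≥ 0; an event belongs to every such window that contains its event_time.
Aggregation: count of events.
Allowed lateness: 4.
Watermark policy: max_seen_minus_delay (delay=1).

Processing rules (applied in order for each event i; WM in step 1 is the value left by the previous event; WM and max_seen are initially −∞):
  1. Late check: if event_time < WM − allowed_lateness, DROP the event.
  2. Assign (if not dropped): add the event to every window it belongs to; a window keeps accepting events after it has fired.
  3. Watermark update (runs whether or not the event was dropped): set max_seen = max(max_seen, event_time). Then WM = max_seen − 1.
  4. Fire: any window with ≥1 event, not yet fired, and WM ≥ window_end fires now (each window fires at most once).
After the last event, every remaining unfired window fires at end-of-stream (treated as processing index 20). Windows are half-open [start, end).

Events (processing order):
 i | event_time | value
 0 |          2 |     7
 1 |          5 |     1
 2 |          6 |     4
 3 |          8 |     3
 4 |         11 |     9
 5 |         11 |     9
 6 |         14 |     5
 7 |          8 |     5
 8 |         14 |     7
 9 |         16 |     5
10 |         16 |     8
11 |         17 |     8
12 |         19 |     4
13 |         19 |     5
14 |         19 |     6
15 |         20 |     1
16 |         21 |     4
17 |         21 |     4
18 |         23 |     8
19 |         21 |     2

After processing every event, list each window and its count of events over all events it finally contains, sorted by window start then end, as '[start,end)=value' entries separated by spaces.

i=0 t=2 v=7: → [0,9); WM=1
i=1 t=5 v=1: → [3,12),[0,9); WM=4
i=2 t=6 v=4: → [6,15),[3,12),[0,9); WM=5
i=3 t=8 v=3: → [6,15),[3,12),[0,9); WM=7
i=4 t=11 v=9: → [9,18),[6,15),[3,12); WM=10; [0,9) fires=4
i=5 t=11 v=9: → [9,18),[6,15),[3,12); WM=10
i=6 t=14 v=5: → [12,21),[9,18),[6,15); WM=13; [3,12) fires=5
i=7 t=8 v=5: DROP (t<13-4); WM=13
i=8 t=14 v=7: → [12,21),[9,18),[6,15); WM=13
i=9 t=16 v=5: → [15,24),[12,21),[9,18); WM=15; [6,15) fires=6
i=10 t=16 v=8: → [15,24),[12,21),[9,18); WM=15
i=11 t=17 v=8: → [15,24),[12,21),[9,18); WM=16
i=12 t=19 v=4: → [18,27),[15,24),[12,21); WM=18; [9,18) fires=7
i=13 t=19 v=5: → [18,27),[15,24),[12,21); WM=18
i=14 t=19 v=6: → [18,27),[15,24),[12,21); WM=18
i=15 t=20 v=1: → [18,27),[15,24),[12,21); WM=19
i=16 t=21 v=4: → [21,30),[18,27),[15,24); WM=20
i=17 t=21 v=4: → [21,30),[18,27),[15,24); WM=20
i=18 t=23 v=8: → [21,30),[18,27),[15,24); WM=22; [12,21) fires=9
i=19 t=21 v=2: → [21,30),[18,27),[15,24); WM=22

[0,9)=4 [3,12)=5 [6,15)=6 [9,18)=7 [12,21)=9 [15,24)=11 [18,27)=8 [21,30)=4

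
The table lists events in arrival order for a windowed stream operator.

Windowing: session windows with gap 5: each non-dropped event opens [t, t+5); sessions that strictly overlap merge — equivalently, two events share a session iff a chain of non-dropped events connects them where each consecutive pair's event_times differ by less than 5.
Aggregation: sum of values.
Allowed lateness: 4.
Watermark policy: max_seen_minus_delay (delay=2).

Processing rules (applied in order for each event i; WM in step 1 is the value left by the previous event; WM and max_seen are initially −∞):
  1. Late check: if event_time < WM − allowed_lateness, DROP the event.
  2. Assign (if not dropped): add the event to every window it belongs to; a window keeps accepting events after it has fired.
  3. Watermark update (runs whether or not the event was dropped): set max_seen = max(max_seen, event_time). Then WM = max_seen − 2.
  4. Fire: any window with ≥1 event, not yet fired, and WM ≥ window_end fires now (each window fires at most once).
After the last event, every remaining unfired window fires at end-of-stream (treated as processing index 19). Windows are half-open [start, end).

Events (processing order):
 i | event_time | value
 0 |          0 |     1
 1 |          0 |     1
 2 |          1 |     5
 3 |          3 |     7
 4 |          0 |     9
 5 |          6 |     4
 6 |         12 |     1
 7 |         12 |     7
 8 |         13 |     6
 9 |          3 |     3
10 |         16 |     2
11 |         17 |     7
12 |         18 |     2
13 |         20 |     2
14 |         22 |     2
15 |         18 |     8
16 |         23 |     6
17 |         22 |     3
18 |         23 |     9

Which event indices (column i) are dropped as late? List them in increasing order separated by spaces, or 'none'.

9

i=0 t=0 v=1: → [0,5); WM=-2
i=1 t=0 v=1: → [0,5); WM=-2
i=2 t=1 v=5: → [0,6); WM=-1
i=3 t=3 v=7: → [0,8); WM=1
i=4 t=0 v=9: → [0,8); WM=1
i=5 t=6 v=4: → [0,11); WM=4
i=6 t=12 v=1: → [12,17); WM=10
i=7 t=12 v=7: → [12,17); WM=10
i=8 t=13 v=6: → [12,18); WM=11
i=9 t=3 v=3: DROP (t<11-4); WM=11
i=10 t=16 v=2: → [12,21); WM=14
i=11 t=17 v=7: → [12,22); WM=15
i=12 t=18 v=2: → [12,23); WM=16
i=13 t=20 v=2: → [12,25); WM=18
i=14 t=22 v=2: → [12,27); WM=20
i=15 t=18 v=8: → [12,27); WM=20
i=16 t=23 v=6: → [12,28); WM=21
i=17 t=22 v=3: → [12,28); WM=21
i=18 t=23 v=9: → [12,28); WM=21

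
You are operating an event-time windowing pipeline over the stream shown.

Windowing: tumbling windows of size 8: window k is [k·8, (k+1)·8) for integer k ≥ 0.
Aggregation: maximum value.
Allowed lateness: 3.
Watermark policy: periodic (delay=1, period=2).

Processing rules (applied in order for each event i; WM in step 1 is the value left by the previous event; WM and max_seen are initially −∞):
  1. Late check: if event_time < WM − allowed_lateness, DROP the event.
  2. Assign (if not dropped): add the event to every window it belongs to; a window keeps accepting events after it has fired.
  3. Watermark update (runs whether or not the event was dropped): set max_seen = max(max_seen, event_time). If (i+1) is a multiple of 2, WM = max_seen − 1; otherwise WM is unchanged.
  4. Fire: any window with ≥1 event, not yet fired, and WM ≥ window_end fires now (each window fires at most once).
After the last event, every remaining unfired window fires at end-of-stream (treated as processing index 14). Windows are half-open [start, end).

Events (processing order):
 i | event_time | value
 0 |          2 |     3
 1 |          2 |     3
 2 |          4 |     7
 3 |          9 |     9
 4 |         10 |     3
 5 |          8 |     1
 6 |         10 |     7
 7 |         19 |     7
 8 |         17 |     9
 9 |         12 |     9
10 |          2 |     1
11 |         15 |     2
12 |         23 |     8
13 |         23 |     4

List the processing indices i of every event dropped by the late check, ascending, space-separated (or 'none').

i=0 t=2 v=3: → [0,8); WM=−∞
i=1 t=2 v=3: → [0,8); WM=1
i=2 t=4 v=7: → [0,8); WM=1
i=3 t=9 v=9: → [8,16); WM=8; [0,8) fires=7
i=4 t=10 v=3: → [8,16); WM=8
i=5 t=8 v=1: → [8,16); WM=9
i=6 t=10 v=7: → [8,16); WM=9
i=7 t=19 v=7: → [16,24); WM=18; [8,16) fires=9
i=8 t=17 v=9: → [16,24); WM=18
i=9 t=12 v=9: DROP (t<18-3); WM=18
i=10 t=2 v=1: DROP (t<18-3); WM=18
i=11 t=15 v=2: → [8,16); WM=18
i=12 t=23 v=8: → [16,24); WM=18
i=13 t=23 v=4: → [16,24); WM=22

9 10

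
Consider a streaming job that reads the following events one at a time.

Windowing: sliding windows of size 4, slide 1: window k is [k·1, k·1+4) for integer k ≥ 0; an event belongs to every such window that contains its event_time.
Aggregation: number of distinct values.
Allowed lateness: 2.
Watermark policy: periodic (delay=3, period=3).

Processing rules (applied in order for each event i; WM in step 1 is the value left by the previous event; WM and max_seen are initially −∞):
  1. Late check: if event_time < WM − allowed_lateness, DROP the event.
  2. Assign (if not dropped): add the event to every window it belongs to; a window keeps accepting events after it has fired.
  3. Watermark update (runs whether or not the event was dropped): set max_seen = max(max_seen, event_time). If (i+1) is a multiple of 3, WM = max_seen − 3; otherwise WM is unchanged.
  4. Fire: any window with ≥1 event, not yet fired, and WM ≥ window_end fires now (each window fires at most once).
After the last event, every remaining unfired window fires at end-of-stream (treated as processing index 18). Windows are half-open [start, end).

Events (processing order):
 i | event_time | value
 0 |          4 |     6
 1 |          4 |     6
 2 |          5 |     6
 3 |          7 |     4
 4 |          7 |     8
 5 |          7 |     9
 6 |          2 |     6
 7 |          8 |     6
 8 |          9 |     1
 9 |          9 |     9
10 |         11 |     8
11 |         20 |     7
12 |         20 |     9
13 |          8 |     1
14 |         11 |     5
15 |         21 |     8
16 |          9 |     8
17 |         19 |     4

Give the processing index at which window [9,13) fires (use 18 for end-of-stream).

i=0 t=4 v=6: → [4,8),[3,7),[2,6),[1,5); WM=−∞
i=1 t=4 v=6: → [4,8),[3,7),[2,6),[1,5); WM=−∞
i=2 t=5 v=6: → [5,9),[4,8),[3,7),[2,6); WM=2
i=3 t=7 v=4: → [7,11),[6,10),[5,9),[4,8); WM=2
i=4 t=7 v=8: → [7,11),[6,10),[5,9),[4,8); WM=2
i=5 t=7 v=9: → [7,11),[6,10),[5,9),[4,8); WM=4
i=6 t=2 v=6: → [2,6),[1,5),[0,4); WM=4; [0,4) fires=1
i=7 t=8 v=6: → [8,12),[7,11),[6,10),[5,9); WM=4
i=8 t=9 v=1: → [9,13),[8,12),[7,11),[6,10); WM=6; [1,5) fires=1 [2,6) fires=1
i=9 t=9 v=9: → [9,13),[8,12),[7,11),[6,10); WM=6
i=10 t=11 v=8: → [11,15),[10,14),[9,13),[8,12); WM=6
i=11 t=20 v=7: → [20,24),[19,23),[18,22),[17,21); WM=17; [3,7) fires=1 [4,8) fires=4 [5,9) fires=4 [6,10) fires=5 [7,11) fires=5 [8,12) fires=4 [9,13) fires=3 [10,14) fires=1 [11,15) fires=1
i=12 t=20 v=9: → [20,24),[19,23),[18,22),[17,21); WM=17
i=13 t=8 v=1: DROP (t<17-2); WM=17
i=14 t=11 v=5: DROP (t<17-2); WM=17
i=15 t=21 v=8: → [21,25),[20,24),[19,23),[18,22); WM=17
i=16 t=9 v=8: DROP (t<17-2); WM=17
i=17 t=19 v=4: → [19,23),[18,22),[17,21),[16,20); WM=18

11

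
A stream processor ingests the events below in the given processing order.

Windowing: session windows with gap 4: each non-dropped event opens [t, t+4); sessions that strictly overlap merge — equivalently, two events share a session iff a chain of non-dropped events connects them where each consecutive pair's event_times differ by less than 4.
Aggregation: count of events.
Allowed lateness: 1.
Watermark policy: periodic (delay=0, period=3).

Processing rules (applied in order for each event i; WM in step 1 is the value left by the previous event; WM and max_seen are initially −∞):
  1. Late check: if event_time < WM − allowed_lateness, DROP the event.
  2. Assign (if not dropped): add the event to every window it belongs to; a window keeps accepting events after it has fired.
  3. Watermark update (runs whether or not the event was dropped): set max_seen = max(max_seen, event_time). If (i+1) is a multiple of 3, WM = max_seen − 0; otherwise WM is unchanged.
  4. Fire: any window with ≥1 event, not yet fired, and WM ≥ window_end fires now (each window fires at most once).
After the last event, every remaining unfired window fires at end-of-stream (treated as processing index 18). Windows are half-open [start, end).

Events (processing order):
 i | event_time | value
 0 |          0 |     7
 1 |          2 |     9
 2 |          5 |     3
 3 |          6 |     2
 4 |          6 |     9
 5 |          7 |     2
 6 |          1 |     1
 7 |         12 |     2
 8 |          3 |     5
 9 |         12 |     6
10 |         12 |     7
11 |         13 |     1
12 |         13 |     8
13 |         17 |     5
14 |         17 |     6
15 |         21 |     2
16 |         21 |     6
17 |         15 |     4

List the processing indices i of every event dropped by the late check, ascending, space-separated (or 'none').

6 8 17

i=0 t=0 v=7: → [0,4); WM=−∞
i=1 t=2 v=9: → [0,6); WM=−∞
i=2 t=5 v=3: → [0,9); WM=5
i=3 t=6 v=2: → [0,10); WM=5
i=4 t=6 v=9: → [0,10); WM=5
i=5 t=7 v=2: → [0,11); WM=7
i=6 t=1 v=1: DROP (t<7-1); WM=7
i=7 t=12 v=2: → [12,16); WM=7
i=8 t=3 v=5: DROP (t<7-1); WM=12
i=9 t=12 v=6: → [12,16); WM=12
i=10 t=12 v=7: → [12,16); WM=12
i=11 t=13 v=1: → [12,17); WM=13
i=12 t=13 v=8: → [12,17); WM=13
i=13 t=17 v=5: → [17,21); WM=13
i=14 t=17 v=6: → [17,21); WM=17
i=15 t=21 v=2: → [21,25); WM=17
i=16 t=21 v=6: → [21,25); WM=17
i=17 t=15 v=4: DROP (t<17-1); WM=21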